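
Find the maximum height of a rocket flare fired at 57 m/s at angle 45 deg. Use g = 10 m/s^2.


Given: v0 = 57 m/s, theta = 45 deg, g = 10 m/s^2
sin^2(45) = 1/2
Using H = v0^2 * sin^2(theta) / (2*g)
H = 57^2 * 1/2 / (2*10)
H = 3249 * 1/2 / 20
H = 3249/2 / 20
H = 3249/40 m

3249/40 m


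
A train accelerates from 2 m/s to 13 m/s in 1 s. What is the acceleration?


Given: initial velocity v0 = 2 m/s, final velocity v = 13 m/s, time t = 1 s
Using a = (v - v0) / t
a = (13 - 2) / 1
a = 11 / 1
a = 11 m/s^2

11 m/s^2


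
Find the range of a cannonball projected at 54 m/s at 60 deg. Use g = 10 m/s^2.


Given: v0 = 54 m/s, theta = 60 deg, g = 10 m/s^2
sin(2*60) = sin(120) = sqrt(3)/2
Using R = v0^2 * sin(2*theta) / g
R = 54^2 * (sqrt(3)/2) / 10
R = 2916 * sqrt(3) / 20
R = 729/5*sqrt(3) m

729/5*sqrt(3) m


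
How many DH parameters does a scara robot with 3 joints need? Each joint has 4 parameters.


Given: 3 joints, 4 DH parameters per joint (d, theta, a, alpha)
Total DH parameters = number_of_joints * 4
Total = 3 * 4
Total = 12

12


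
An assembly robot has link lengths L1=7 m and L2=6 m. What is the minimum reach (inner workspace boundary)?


Given: L1 = 7 m, L2 = 6 m
For a 2-link planar arm, min reach = |L1 - L2| (second link folded back)
Min reach = |7 - 6|
Min reach = 1 m

1 m


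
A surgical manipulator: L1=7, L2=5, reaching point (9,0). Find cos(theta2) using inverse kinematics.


Given: L1 = 7, L2 = 5, target (x, y) = (9, 0)
Using cos(theta2) = (x^2 + y^2 - L1^2 - L2^2) / (2*L1*L2)
x^2 + y^2 = 9^2 + 0 = 81
L1^2 + L2^2 = 49 + 25 = 74
Numerator = 81 - 74 = 7
Denominator = 2*7*5 = 70
cos(theta2) = 7/70 = 1/10

1/10


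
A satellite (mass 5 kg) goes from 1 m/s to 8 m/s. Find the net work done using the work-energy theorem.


Given: m = 5 kg, v0 = 1 m/s, v = 8 m/s
Using W = (1/2)*m*(v^2 - v0^2)
v^2 = 8^2 = 64
v0^2 = 1^2 = 1
v^2 - v0^2 = 64 - 1 = 63
W = (1/2)*5*63 = 315/2 J

315/2 J


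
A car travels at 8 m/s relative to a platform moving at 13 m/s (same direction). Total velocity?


Given: object velocity = 8 m/s, platform velocity = 13 m/s (same direction)
Using classical velocity addition: v_total = v_object + v_platform
v_total = 8 + 13
v_total = 21 m/s

21 m/s


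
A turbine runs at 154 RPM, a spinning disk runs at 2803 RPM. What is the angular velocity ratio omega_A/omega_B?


Given: RPM_A = 154, RPM_B = 2803
omega = 2*pi*RPM/60, so omega_A/omega_B = RPM_A / RPM_B
omega_A/omega_B = 154 / 2803
omega_A/omega_B = 154/2803

154/2803


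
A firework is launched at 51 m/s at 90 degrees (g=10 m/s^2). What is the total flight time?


Given: v0 = 51 m/s, theta = 90 deg, g = 10 m/s^2
sin(90) = 1
Using T = 2*v0*sin(theta) / g
T = 2*51*1 / 10
T = 102 / 10
T = 51/5 s

51/5 s


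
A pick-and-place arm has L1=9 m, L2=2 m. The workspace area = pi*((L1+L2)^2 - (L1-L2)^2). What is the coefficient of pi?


Given: L1 = 9, L2 = 2
(L1+L2)^2 = (11)^2 = 121
(L1-L2)^2 = (7)^2 = 49
Difference = 121 - 49 = 72
This equals 4*L1*L2 = 4*9*2 = 72
Workspace area = 72*pi

72


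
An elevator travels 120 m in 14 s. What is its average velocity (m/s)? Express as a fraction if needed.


Given: distance d = 120 m, time t = 14 s
Using v = d / t
v = 120 / 14
v = 60/7 m/s

60/7 m/s


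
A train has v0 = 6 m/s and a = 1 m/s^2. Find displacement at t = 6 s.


Given: v0 = 6 m/s, a = 1 m/s^2, t = 6 s
Using s = v0*t + (1/2)*a*t^2
s = 6*6 + (1/2)*1*6^2
s = 36 + (1/2)*36
s = 36 + 18
s = 54

54 m


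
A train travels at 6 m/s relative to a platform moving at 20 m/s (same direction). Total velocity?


Given: object velocity = 6 m/s, platform velocity = 20 m/s (same direction)
Using classical velocity addition: v_total = v_object + v_platform
v_total = 6 + 20
v_total = 26 m/s

26 m/s


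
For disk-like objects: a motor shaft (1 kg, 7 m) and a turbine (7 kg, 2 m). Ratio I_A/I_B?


Given: M1=1 kg, R1=7 m, M2=7 kg, R2=2 m
For a disk: I = (1/2)*M*R^2, so I_A/I_B = (M1*R1^2)/(M2*R2^2)
M1*R1^2 = 1*49 = 49
M2*R2^2 = 7*4 = 28
I_A/I_B = 49/28 = 7/4

7/4


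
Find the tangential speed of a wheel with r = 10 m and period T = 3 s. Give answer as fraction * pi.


Given: radius r = 10 m, period T = 3 s
Using v = 2*pi*r / T
v = 2*pi*10 / 3
v = 20*pi / 3
v = 20/3*pi m/s

20/3*pi m/s


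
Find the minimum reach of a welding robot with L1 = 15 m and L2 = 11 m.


Given: L1 = 15 m, L2 = 11 m
For a 2-link planar arm, min reach = |L1 - L2| (second link folded back)
Min reach = |15 - 11|
Min reach = 4 m

4 m


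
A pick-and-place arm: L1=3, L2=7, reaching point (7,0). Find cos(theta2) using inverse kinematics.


Given: L1 = 3, L2 = 7, target (x, y) = (7, 0)
Using cos(theta2) = (x^2 + y^2 - L1^2 - L2^2) / (2*L1*L2)
x^2 + y^2 = 7^2 + 0 = 49
L1^2 + L2^2 = 9 + 49 = 58
Numerator = 49 - 58 = -9
Denominator = 2*3*7 = 42
cos(theta2) = -9/42 = -3/14

-3/14


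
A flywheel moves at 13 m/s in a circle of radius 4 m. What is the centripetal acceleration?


Given: v = 13 m/s, r = 4 m
Using a_c = v^2 / r
a_c = 13^2 / 4
a_c = 169 / 4
a_c = 169/4 m/s^2

169/4 m/s^2


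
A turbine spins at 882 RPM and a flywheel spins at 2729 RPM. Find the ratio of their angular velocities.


Given: RPM_A = 882, RPM_B = 2729
omega = 2*pi*RPM/60, so omega_A/omega_B = RPM_A / RPM_B
omega_A/omega_B = 882 / 2729
omega_A/omega_B = 882/2729

882/2729


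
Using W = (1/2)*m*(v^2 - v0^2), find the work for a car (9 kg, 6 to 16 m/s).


Given: m = 9 kg, v0 = 6 m/s, v = 16 m/s
Using W = (1/2)*m*(v^2 - v0^2)
v^2 = 16^2 = 256
v0^2 = 6^2 = 36
v^2 - v0^2 = 256 - 36 = 220
W = (1/2)*9*220 = 990 J

990 J


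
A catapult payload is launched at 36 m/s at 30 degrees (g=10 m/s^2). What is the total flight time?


Given: v0 = 36 m/s, theta = 30 deg, g = 10 m/s^2
sin(30) = 1/2
Using T = 2*v0*sin(theta) / g
T = 2*36*1/2 / 10
T = 36 / 10
T = 18/5 s

18/5 s


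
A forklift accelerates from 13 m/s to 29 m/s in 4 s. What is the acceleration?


Given: initial velocity v0 = 13 m/s, final velocity v = 29 m/s, time t = 4 s
Using a = (v - v0) / t
a = (29 - 13) / 4
a = 16 / 4
a = 4 m/s^2

4 m/s^2


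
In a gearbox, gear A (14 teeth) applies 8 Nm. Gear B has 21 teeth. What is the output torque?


Given: N1 = 14, N2 = 21, T1 = 8 Nm
Using T2/T1 = N2/N1
T2 = T1 * N2 / N1
T2 = 8 * 21 / 14
T2 = 168 / 14
T2 = 12 Nm

12 Nm


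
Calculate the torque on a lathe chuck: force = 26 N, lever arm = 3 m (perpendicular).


Given: F = 26 N, r = 3 m, angle = 90 deg (perpendicular)
Using tau = F * r * sin(90)
sin(90) = 1
tau = 26 * 3 * 1
tau = 78 Nm

78 Nm


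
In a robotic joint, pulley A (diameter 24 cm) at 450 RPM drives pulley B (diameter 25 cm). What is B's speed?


Given: D1 = 24 cm, w1 = 450 RPM, D2 = 25 cm
Using D1*w1 = D2*w2
w2 = D1*w1 / D2
w2 = 24*450 / 25
w2 = 10800 / 25
w2 = 432 RPM

432 RPM


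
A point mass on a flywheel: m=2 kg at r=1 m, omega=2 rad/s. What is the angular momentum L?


Given: m = 2 kg, r = 1 m, omega = 2 rad/s
For a point mass: I = m*r^2
I = 2*1^2 = 2*1 = 2
L = I*omega = 2*2
L = 4 kg*m^2/s

4 kg*m^2/s


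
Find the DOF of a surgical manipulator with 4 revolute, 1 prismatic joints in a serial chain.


Given: serial robot with 4 revolute, 1 prismatic joints
DOF contribution per joint type: revolute=1, prismatic=1, spherical=3, fixed=0
DOF = 4*1 + 1*1
DOF = 5

5


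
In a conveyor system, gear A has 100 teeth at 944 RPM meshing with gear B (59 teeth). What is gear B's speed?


Given: N1 = 100 teeth, w1 = 944 RPM, N2 = 59 teeth
Using N1*w1 = N2*w2
w2 = N1*w1 / N2
w2 = 100*944 / 59
w2 = 94400 / 59
w2 = 1600 RPM

1600 RPM


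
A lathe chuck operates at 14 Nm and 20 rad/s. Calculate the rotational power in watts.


Given: tau = 14 Nm, omega = 20 rad/s
Using P = tau * omega
P = 14 * 20
P = 280 W

280 W


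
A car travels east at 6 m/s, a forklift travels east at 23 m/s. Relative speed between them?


Given: v_A = 6 m/s east, v_B = 23 m/s east
Both move in the same direction; relative speed = |v_A - v_B|
|6 - 23| = |-17|
= 17 m/s

17 m/s


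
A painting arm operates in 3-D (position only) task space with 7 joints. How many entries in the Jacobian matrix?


Given: task space dimension = 3, joints = 7
Jacobian is a 3 x 7 matrix
Total entries = rows * columns
Total = 3 * 7
Total = 21

21


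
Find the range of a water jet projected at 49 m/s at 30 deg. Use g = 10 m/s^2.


Given: v0 = 49 m/s, theta = 30 deg, g = 10 m/s^2
sin(2*30) = sin(60) = sqrt(3)/2
Using R = v0^2 * sin(2*theta) / g
R = 49^2 * (sqrt(3)/2) / 10
R = 2401 * sqrt(3) / 20
R = 2401/20*sqrt(3) m

2401/20*sqrt(3) m


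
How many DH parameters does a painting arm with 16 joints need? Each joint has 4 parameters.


Given: 16 joints, 4 DH parameters per joint (d, theta, a, alpha)
Total DH parameters = number_of_joints * 4
Total = 16 * 4
Total = 64

64


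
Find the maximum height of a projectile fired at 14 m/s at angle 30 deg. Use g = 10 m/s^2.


Given: v0 = 14 m/s, theta = 30 deg, g = 10 m/s^2
sin^2(30) = 1/4
Using H = v0^2 * sin^2(theta) / (2*g)
H = 14^2 * 1/4 / (2*10)
H = 196 * 1/4 / 20
H = 49 / 20
H = 49/20 m

49/20 m


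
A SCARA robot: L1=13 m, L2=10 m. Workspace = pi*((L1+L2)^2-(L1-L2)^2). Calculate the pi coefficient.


Given: L1 = 13, L2 = 10
(L1+L2)^2 = (23)^2 = 529
(L1-L2)^2 = (3)^2 = 9
Difference = 529 - 9 = 520
This equals 4*L1*L2 = 4*13*10 = 520
Workspace area = 520*pi

520


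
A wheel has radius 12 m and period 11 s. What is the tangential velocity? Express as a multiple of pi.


Given: radius r = 12 m, period T = 11 s
Using v = 2*pi*r / T
v = 2*pi*12 / 11
v = 24*pi / 11
v = 24/11*pi m/s

24/11*pi m/s


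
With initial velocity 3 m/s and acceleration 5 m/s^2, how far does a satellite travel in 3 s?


Given: v0 = 3 m/s, a = 5 m/s^2, t = 3 s
Using s = v0*t + (1/2)*a*t^2
s = 3*3 + (1/2)*5*3^2
s = 9 + (1/2)*45
s = 9 + 45/2
s = 63/2

63/2 m


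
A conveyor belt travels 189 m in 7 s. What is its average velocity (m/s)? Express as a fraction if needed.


Given: distance d = 189 m, time t = 7 s
Using v = d / t
v = 189 / 7
v = 27 m/s

27 m/s


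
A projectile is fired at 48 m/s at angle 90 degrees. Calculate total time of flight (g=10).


Given: v0 = 48 m/s, theta = 90 deg, g = 10 m/s^2
sin(90) = 1
Using T = 2*v0*sin(theta) / g
T = 2*48*1 / 10
T = 96 / 10
T = 48/5 s

48/5 s


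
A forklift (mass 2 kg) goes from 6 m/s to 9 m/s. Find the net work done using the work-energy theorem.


Given: m = 2 kg, v0 = 6 m/s, v = 9 m/s
Using W = (1/2)*m*(v^2 - v0^2)
v^2 = 9^2 = 81
v0^2 = 6^2 = 36
v^2 - v0^2 = 81 - 36 = 45
W = (1/2)*2*45 = 45 J

45 J


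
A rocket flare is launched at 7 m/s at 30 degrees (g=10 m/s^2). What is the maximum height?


Given: v0 = 7 m/s, theta = 30 deg, g = 10 m/s^2
sin^2(30) = 1/4
Using H = v0^2 * sin^2(theta) / (2*g)
H = 7^2 * 1/4 / (2*10)
H = 49 * 1/4 / 20
H = 49/4 / 20
H = 49/80 m

49/80 m


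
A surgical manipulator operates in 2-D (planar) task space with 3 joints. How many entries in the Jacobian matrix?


Given: task space dimension = 2, joints = 3
Jacobian is a 2 x 3 matrix
Total entries = rows * columns
Total = 2 * 3
Total = 6

6


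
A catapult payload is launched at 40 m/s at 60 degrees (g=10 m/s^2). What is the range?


Given: v0 = 40 m/s, theta = 60 deg, g = 10 m/s^2
sin(2*60) = sin(120) = sqrt(3)/2
Using R = v0^2 * sin(2*theta) / g
R = 40^2 * (sqrt(3)/2) / 10
R = 1600 * sqrt(3) / 20
R = 80*sqrt(3) m

80*sqrt(3) m


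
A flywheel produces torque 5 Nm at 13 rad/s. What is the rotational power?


Given: tau = 5 Nm, omega = 13 rad/s
Using P = tau * omega
P = 5 * 13
P = 65 W

65 W


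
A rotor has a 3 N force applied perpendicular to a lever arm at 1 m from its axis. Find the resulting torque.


Given: F = 3 N, r = 1 m, angle = 90 deg (perpendicular)
Using tau = F * r * sin(90)
sin(90) = 1
tau = 3 * 1 * 1
tau = 3 Nm

3 Nm


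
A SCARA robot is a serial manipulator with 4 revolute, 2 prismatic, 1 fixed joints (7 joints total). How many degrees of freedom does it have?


Given: serial robot with 4 revolute, 2 prismatic, 1 fixed joints
DOF contribution per joint type: revolute=1, prismatic=1, spherical=3, fixed=0
DOF = 4*1 + 2*1 + 1*0
DOF = 6

6


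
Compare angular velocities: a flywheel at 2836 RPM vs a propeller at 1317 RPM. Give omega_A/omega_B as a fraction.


Given: RPM_A = 2836, RPM_B = 1317
omega = 2*pi*RPM/60, so omega_A/omega_B = RPM_A / RPM_B
omega_A/omega_B = 2836 / 1317
omega_A/omega_B = 2836/1317

2836/1317


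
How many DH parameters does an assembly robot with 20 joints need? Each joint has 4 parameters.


Given: 20 joints, 4 DH parameters per joint (d, theta, a, alpha)
Total DH parameters = number_of_joints * 4
Total = 20 * 4
Total = 80

80


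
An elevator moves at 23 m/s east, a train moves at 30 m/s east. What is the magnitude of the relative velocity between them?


Given: v_A = 23 m/s east, v_B = 30 m/s east
Both move in the same direction; relative speed = |v_A - v_B|
|23 - 30| = |-7|
= 7 m/s

7 m/s


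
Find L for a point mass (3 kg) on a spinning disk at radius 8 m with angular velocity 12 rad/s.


Given: m = 3 kg, r = 8 m, omega = 12 rad/s
For a point mass: I = m*r^2
I = 3*8^2 = 3*64 = 192
L = I*omega = 192*12
L = 2304 kg*m^2/s

2304 kg*m^2/s


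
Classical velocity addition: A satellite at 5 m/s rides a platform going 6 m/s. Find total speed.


Given: object velocity = 5 m/s, platform velocity = 6 m/s (same direction)
Using classical velocity addition: v_total = v_object + v_platform
v_total = 5 + 6
v_total = 11 m/s

11 m/s


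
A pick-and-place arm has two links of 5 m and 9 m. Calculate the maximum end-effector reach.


Given: L1 = 5 m, L2 = 9 m
For a 2-link planar arm, max reach = L1 + L2 (fully extended)
Max reach = 5 + 9
Max reach = 14 m

14 m


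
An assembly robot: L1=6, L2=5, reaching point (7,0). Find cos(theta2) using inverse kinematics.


Given: L1 = 6, L2 = 5, target (x, y) = (7, 0)
Using cos(theta2) = (x^2 + y^2 - L1^2 - L2^2) / (2*L1*L2)
x^2 + y^2 = 7^2 + 0 = 49
L1^2 + L2^2 = 36 + 25 = 61
Numerator = 49 - 61 = -12
Denominator = 2*6*5 = 60
cos(theta2) = -12/60 = -1/5

-1/5


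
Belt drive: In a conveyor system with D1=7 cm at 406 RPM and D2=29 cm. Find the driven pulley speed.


Given: D1 = 7 cm, w1 = 406 RPM, D2 = 29 cm
Using D1*w1 = D2*w2
w2 = D1*w1 / D2
w2 = 7*406 / 29
w2 = 2842 / 29
w2 = 98 RPM

98 RPM


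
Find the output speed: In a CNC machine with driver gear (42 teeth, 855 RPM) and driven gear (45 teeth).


Given: N1 = 42 teeth, w1 = 855 RPM, N2 = 45 teeth
Using N1*w1 = N2*w2
w2 = N1*w1 / N2
w2 = 42*855 / 45
w2 = 35910 / 45
w2 = 798 RPM

798 RPM


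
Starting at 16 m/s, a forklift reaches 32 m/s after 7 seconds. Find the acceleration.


Given: initial velocity v0 = 16 m/s, final velocity v = 32 m/s, time t = 7 s
Using a = (v - v0) / t
a = (32 - 16) / 7
a = 16 / 7
a = 16/7 m/s^2

16/7 m/s^2


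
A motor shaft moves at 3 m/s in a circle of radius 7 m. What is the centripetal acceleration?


Given: v = 3 m/s, r = 7 m
Using a_c = v^2 / r
a_c = 3^2 / 7
a_c = 9 / 7
a_c = 9/7 m/s^2

9/7 m/s^2


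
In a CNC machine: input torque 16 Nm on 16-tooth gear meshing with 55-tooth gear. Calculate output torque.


Given: N1 = 16, N2 = 55, T1 = 16 Nm
Using T2/T1 = N2/N1
T2 = T1 * N2 / N1
T2 = 16 * 55 / 16
T2 = 880 / 16
T2 = 55 Nm

55 Nm


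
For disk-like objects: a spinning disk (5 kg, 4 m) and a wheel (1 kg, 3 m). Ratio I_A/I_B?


Given: M1=5 kg, R1=4 m, M2=1 kg, R2=3 m
For a disk: I = (1/2)*M*R^2, so I_A/I_B = (M1*R1^2)/(M2*R2^2)
M1*R1^2 = 5*16 = 80
M2*R2^2 = 1*9 = 9
I_A/I_B = 80/9 = 80/9

80/9


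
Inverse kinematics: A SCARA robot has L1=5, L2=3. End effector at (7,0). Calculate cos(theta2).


Given: L1 = 5, L2 = 3, target (x, y) = (7, 0)
Using cos(theta2) = (x^2 + y^2 - L1^2 - L2^2) / (2*L1*L2)
x^2 + y^2 = 7^2 + 0 = 49
L1^2 + L2^2 = 25 + 9 = 34
Numerator = 49 - 34 = 15
Denominator = 2*5*3 = 30
cos(theta2) = 15/30 = 1/2

1/2


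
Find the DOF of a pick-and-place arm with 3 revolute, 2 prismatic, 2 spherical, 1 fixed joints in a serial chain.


Given: serial robot with 3 revolute, 2 prismatic, 2 spherical, 1 fixed joints
DOF contribution per joint type: revolute=1, prismatic=1, spherical=3, fixed=0
DOF = 3*1 + 2*1 + 2*3 + 1*0
DOF = 11

11


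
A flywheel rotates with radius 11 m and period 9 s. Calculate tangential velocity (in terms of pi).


Given: radius r = 11 m, period T = 9 s
Using v = 2*pi*r / T
v = 2*pi*11 / 9
v = 22*pi / 9
v = 22/9*pi m/s

22/9*pi m/s


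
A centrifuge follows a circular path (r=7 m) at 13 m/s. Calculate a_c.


Given: v = 13 m/s, r = 7 m
Using a_c = v^2 / r
a_c = 13^2 / 7
a_c = 169 / 7
a_c = 169/7 m/s^2

169/7 m/s^2


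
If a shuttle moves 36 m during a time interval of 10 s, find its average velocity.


Given: distance d = 36 m, time t = 10 s
Using v = d / t
v = 36 / 10
v = 18/5 m/s

18/5 m/s


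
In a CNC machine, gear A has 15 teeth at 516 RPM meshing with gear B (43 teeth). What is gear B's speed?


Given: N1 = 15 teeth, w1 = 516 RPM, N2 = 43 teeth
Using N1*w1 = N2*w2
w2 = N1*w1 / N2
w2 = 15*516 / 43
w2 = 7740 / 43
w2 = 180 RPM

180 RPM


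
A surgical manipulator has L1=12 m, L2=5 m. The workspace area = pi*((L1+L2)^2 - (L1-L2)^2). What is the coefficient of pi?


Given: L1 = 12, L2 = 5
(L1+L2)^2 = (17)^2 = 289
(L1-L2)^2 = (7)^2 = 49
Difference = 289 - 49 = 240
This equals 4*L1*L2 = 4*12*5 = 240
Workspace area = 240*pi

240


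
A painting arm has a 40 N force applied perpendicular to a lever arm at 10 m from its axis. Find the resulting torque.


Given: F = 40 N, r = 10 m, angle = 90 deg (perpendicular)
Using tau = F * r * sin(90)
sin(90) = 1
tau = 40 * 10 * 1
tau = 400 Nm

400 Nm


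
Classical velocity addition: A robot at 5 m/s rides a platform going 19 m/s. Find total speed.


Given: object velocity = 5 m/s, platform velocity = 19 m/s (same direction)
Using classical velocity addition: v_total = v_object + v_platform
v_total = 5 + 19
v_total = 24 m/s

24 m/s


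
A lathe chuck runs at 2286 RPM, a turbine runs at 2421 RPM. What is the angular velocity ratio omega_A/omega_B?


Given: RPM_A = 2286, RPM_B = 2421
omega = 2*pi*RPM/60, so omega_A/omega_B = RPM_A / RPM_B
omega_A/omega_B = 2286 / 2421
omega_A/omega_B = 254/269

254/269


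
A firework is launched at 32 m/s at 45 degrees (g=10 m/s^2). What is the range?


Given: v0 = 32 m/s, theta = 45 deg, g = 10 m/s^2
sin(2*45) = sin(90) = 1
Using R = v0^2 * sin(2*theta) / g
R = 32^2 * 1 / 10
R = 1024 / 10
R = 512/5 m

512/5 m


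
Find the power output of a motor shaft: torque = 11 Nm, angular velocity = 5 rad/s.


Given: tau = 11 Nm, omega = 5 rad/s
Using P = tau * omega
P = 11 * 5
P = 55 W

55 W


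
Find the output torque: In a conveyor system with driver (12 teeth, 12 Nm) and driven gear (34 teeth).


Given: N1 = 12, N2 = 34, T1 = 12 Nm
Using T2/T1 = N2/N1
T2 = T1 * N2 / N1
T2 = 12 * 34 / 12
T2 = 408 / 12
T2 = 34 Nm

34 Nm


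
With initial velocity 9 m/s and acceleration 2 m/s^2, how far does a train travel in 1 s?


Given: v0 = 9 m/s, a = 2 m/s^2, t = 1 s
Using s = v0*t + (1/2)*a*t^2
s = 9*1 + (1/2)*2*1^2
s = 9 + (1/2)*2
s = 9 + 1
s = 10

10 m


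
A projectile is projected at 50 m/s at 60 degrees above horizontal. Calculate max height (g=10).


Given: v0 = 50 m/s, theta = 60 deg, g = 10 m/s^2
sin^2(60) = 3/4
Using H = v0^2 * sin^2(theta) / (2*g)
H = 50^2 * 3/4 / (2*10)
H = 2500 * 3/4 / 20
H = 1875 / 20
H = 375/4 m

375/4 m


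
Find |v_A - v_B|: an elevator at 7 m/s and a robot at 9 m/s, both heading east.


Given: v_A = 7 m/s east, v_B = 9 m/s east
Both move in the same direction; relative speed = |v_A - v_B|
|7 - 9| = |-2|
= 2 m/s

2 m/s


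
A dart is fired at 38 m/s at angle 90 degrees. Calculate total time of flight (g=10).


Given: v0 = 38 m/s, theta = 90 deg, g = 10 m/s^2
sin(90) = 1
Using T = 2*v0*sin(theta) / g
T = 2*38*1 / 10
T = 76 / 10
T = 38/5 s

38/5 s


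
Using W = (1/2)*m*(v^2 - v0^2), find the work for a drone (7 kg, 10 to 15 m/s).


Given: m = 7 kg, v0 = 10 m/s, v = 15 m/s
Using W = (1/2)*m*(v^2 - v0^2)
v^2 = 15^2 = 225
v0^2 = 10^2 = 100
v^2 - v0^2 = 225 - 100 = 125
W = (1/2)*7*125 = 875/2 J

875/2 J


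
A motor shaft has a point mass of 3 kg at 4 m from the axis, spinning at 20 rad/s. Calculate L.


Given: m = 3 kg, r = 4 m, omega = 20 rad/s
For a point mass: I = m*r^2
I = 3*4^2 = 3*16 = 48
L = I*omega = 48*20
L = 960 kg*m^2/s

960 kg*m^2/s


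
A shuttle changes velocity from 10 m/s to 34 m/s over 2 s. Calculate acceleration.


Given: initial velocity v0 = 10 m/s, final velocity v = 34 m/s, time t = 2 s
Using a = (v - v0) / t
a = (34 - 10) / 2
a = 24 / 2
a = 12 m/s^2

12 m/s^2


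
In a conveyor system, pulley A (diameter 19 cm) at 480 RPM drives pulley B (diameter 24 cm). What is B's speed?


Given: D1 = 19 cm, w1 = 480 RPM, D2 = 24 cm
Using D1*w1 = D2*w2
w2 = D1*w1 / D2
w2 = 19*480 / 24
w2 = 9120 / 24
w2 = 380 RPM

380 RPM


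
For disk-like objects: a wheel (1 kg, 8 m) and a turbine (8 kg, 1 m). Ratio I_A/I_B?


Given: M1=1 kg, R1=8 m, M2=8 kg, R2=1 m
For a disk: I = (1/2)*M*R^2, so I_A/I_B = (M1*R1^2)/(M2*R2^2)
M1*R1^2 = 1*64 = 64
M2*R2^2 = 8*1 = 8
I_A/I_B = 64/8 = 8

8


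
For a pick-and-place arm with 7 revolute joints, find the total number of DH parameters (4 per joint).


Given: 7 joints, 4 DH parameters per joint (d, theta, a, alpha)
Total DH parameters = number_of_joints * 4
Total = 7 * 4
Total = 28

28


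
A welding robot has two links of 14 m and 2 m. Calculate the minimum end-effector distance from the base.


Given: L1 = 14 m, L2 = 2 m
For a 2-link planar arm, min reach = |L1 - L2| (second link folded back)
Min reach = |14 - 2|
Min reach = 12 m

12 m


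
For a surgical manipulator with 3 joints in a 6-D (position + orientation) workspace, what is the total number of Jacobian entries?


Given: task space dimension = 6, joints = 3
Jacobian is a 6 x 3 matrix
Total entries = rows * columns
Total = 6 * 3
Total = 18

18


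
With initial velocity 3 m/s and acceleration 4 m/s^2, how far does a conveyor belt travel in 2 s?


Given: v0 = 3 m/s, a = 4 m/s^2, t = 2 s
Using s = v0*t + (1/2)*a*t^2
s = 3*2 + (1/2)*4*2^2
s = 6 + (1/2)*16
s = 6 + 8
s = 14

14 m


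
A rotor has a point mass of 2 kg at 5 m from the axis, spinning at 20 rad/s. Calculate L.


Given: m = 2 kg, r = 5 m, omega = 20 rad/s
For a point mass: I = m*r^2
I = 2*5^2 = 2*25 = 50
L = I*omega = 50*20
L = 1000 kg*m^2/s

1000 kg*m^2/s


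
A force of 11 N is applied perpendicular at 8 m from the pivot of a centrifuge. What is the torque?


Given: F = 11 N, r = 8 m, angle = 90 deg (perpendicular)
Using tau = F * r * sin(90)
sin(90) = 1
tau = 11 * 8 * 1
tau = 88 Nm

88 Nm


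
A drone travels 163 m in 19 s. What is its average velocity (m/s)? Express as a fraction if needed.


Given: distance d = 163 m, time t = 19 s
Using v = d / t
v = 163 / 19
v = 163/19 m/s

163/19 m/s


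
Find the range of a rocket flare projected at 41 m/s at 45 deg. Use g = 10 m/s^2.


Given: v0 = 41 m/s, theta = 45 deg, g = 10 m/s^2
sin(2*45) = sin(90) = 1
Using R = v0^2 * sin(2*theta) / g
R = 41^2 * 1 / 10
R = 1681 / 10
R = 1681/10 m

1681/10 m


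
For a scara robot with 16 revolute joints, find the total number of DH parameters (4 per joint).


Given: 16 joints, 4 DH parameters per joint (d, theta, a, alpha)
Total DH parameters = number_of_joints * 4
Total = 16 * 4
Total = 64

64


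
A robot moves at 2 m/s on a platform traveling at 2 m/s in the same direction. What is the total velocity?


Given: object velocity = 2 m/s, platform velocity = 2 m/s (same direction)
Using classical velocity addition: v_total = v_object + v_platform
v_total = 2 + 2
v_total = 4 m/s

4 m/s


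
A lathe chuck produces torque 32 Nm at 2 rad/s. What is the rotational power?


Given: tau = 32 Nm, omega = 2 rad/s
Using P = tau * omega
P = 32 * 2
P = 64 W

64 W


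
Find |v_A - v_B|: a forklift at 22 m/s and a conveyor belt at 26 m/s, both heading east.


Given: v_A = 22 m/s east, v_B = 26 m/s east
Both move in the same direction; relative speed = |v_A - v_B|
|22 - 26| = |-4|
= 4 m/s

4 m/s


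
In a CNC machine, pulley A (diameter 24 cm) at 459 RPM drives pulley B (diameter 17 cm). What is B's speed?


Given: D1 = 24 cm, w1 = 459 RPM, D2 = 17 cm
Using D1*w1 = D2*w2
w2 = D1*w1 / D2
w2 = 24*459 / 17
w2 = 11016 / 17
w2 = 648 RPM

648 RPM


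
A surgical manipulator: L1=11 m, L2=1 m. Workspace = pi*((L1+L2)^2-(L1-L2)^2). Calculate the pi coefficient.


Given: L1 = 11, L2 = 1
(L1+L2)^2 = (12)^2 = 144
(L1-L2)^2 = (10)^2 = 100
Difference = 144 - 100 = 44
This equals 4*L1*L2 = 4*11*1 = 44
Workspace area = 44*pi

44


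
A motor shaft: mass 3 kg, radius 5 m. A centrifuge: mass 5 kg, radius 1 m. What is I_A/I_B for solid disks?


Given: M1=3 kg, R1=5 m, M2=5 kg, R2=1 m
For a disk: I = (1/2)*M*R^2, so I_A/I_B = (M1*R1^2)/(M2*R2^2)
M1*R1^2 = 3*25 = 75
M2*R2^2 = 5*1 = 5
I_A/I_B = 75/5 = 15

15


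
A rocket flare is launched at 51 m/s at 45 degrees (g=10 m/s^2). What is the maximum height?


Given: v0 = 51 m/s, theta = 45 deg, g = 10 m/s^2
sin^2(45) = 1/2
Using H = v0^2 * sin^2(theta) / (2*g)
H = 51^2 * 1/2 / (2*10)
H = 2601 * 1/2 / 20
H = 2601/2 / 20
H = 2601/40 m

2601/40 m


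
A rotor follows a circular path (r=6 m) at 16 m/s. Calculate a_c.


Given: v = 16 m/s, r = 6 m
Using a_c = v^2 / r
a_c = 16^2 / 6
a_c = 256 / 6
a_c = 128/3 m/s^2

128/3 m/s^2


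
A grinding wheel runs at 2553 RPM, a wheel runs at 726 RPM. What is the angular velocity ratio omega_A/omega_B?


Given: RPM_A = 2553, RPM_B = 726
omega = 2*pi*RPM/60, so omega_A/omega_B = RPM_A / RPM_B
omega_A/omega_B = 2553 / 726
omega_A/omega_B = 851/242

851/242


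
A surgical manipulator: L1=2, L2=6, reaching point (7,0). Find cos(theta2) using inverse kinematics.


Given: L1 = 2, L2 = 6, target (x, y) = (7, 0)
Using cos(theta2) = (x^2 + y^2 - L1^2 - L2^2) / (2*L1*L2)
x^2 + y^2 = 7^2 + 0 = 49
L1^2 + L2^2 = 4 + 36 = 40
Numerator = 49 - 40 = 9
Denominator = 2*2*6 = 24
cos(theta2) = 9/24 = 3/8

3/8


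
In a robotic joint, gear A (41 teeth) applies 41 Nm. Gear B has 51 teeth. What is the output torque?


Given: N1 = 41, N2 = 51, T1 = 41 Nm
Using T2/T1 = N2/N1
T2 = T1 * N2 / N1
T2 = 41 * 51 / 41
T2 = 2091 / 41
T2 = 51 Nm

51 Nm


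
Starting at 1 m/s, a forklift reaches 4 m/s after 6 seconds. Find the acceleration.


Given: initial velocity v0 = 1 m/s, final velocity v = 4 m/s, time t = 6 s
Using a = (v - v0) / t
a = (4 - 1) / 6
a = 3 / 6
a = 1/2 m/s^2

1/2 m/s^2


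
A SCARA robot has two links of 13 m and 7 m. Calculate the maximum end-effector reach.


Given: L1 = 13 m, L2 = 7 m
For a 2-link planar arm, max reach = L1 + L2 (fully extended)
Max reach = 13 + 7
Max reach = 20 m

20 m


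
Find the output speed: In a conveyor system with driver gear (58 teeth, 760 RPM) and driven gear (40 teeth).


Given: N1 = 58 teeth, w1 = 760 RPM, N2 = 40 teeth
Using N1*w1 = N2*w2
w2 = N1*w1 / N2
w2 = 58*760 / 40
w2 = 44080 / 40
w2 = 1102 RPM

1102 RPM


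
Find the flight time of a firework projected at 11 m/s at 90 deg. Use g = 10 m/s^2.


Given: v0 = 11 m/s, theta = 90 deg, g = 10 m/s^2
sin(90) = 1
Using T = 2*v0*sin(theta) / g
T = 2*11*1 / 10
T = 22 / 10
T = 11/5 s

11/5 s


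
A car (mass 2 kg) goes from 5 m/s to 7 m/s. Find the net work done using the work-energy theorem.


Given: m = 2 kg, v0 = 5 m/s, v = 7 m/s
Using W = (1/2)*m*(v^2 - v0^2)
v^2 = 7^2 = 49
v0^2 = 5^2 = 25
v^2 - v0^2 = 49 - 25 = 24
W = (1/2)*2*24 = 24 J

24 J


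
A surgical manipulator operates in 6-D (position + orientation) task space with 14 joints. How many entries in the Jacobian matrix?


Given: task space dimension = 6, joints = 14
Jacobian is a 6 x 14 matrix
Total entries = rows * columns
Total = 6 * 14
Total = 84

84


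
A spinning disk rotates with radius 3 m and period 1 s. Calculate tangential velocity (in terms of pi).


Given: radius r = 3 m, period T = 1 s
Using v = 2*pi*r / T
v = 2*pi*3 / 1
v = 6*pi / 1
v = 6*pi m/s

6*pi m/s


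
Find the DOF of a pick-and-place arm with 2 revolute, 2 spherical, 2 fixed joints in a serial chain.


Given: serial robot with 2 revolute, 2 spherical, 2 fixed joints
DOF contribution per joint type: revolute=1, prismatic=1, spherical=3, fixed=0
DOF = 2*1 + 2*3 + 2*0
DOF = 8

8


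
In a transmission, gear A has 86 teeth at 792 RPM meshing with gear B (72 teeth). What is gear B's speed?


Given: N1 = 86 teeth, w1 = 792 RPM, N2 = 72 teeth
Using N1*w1 = N2*w2
w2 = N1*w1 / N2
w2 = 86*792 / 72
w2 = 68112 / 72
w2 = 946 RPM

946 RPM


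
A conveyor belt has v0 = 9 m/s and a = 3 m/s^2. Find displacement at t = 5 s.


Given: v0 = 9 m/s, a = 3 m/s^2, t = 5 s
Using s = v0*t + (1/2)*a*t^2
s = 9*5 + (1/2)*3*5^2
s = 45 + (1/2)*75
s = 45 + 75/2
s = 165/2

165/2 m


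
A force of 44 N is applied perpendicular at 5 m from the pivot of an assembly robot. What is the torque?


Given: F = 44 N, r = 5 m, angle = 90 deg (perpendicular)
Using tau = F * r * sin(90)
sin(90) = 1
tau = 44 * 5 * 1
tau = 220 Nm

220 Nm


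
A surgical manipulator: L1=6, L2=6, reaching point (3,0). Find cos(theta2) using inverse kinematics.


Given: L1 = 6, L2 = 6, target (x, y) = (3, 0)
Using cos(theta2) = (x^2 + y^2 - L1^2 - L2^2) / (2*L1*L2)
x^2 + y^2 = 3^2 + 0 = 9
L1^2 + L2^2 = 36 + 36 = 72
Numerator = 9 - 72 = -63
Denominator = 2*6*6 = 72
cos(theta2) = -63/72 = -7/8

-7/8


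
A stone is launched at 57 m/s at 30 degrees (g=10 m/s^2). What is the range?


Given: v0 = 57 m/s, theta = 30 deg, g = 10 m/s^2
sin(2*30) = sin(60) = sqrt(3)/2
Using R = v0^2 * sin(2*theta) / g
R = 57^2 * (sqrt(3)/2) / 10
R = 3249 * sqrt(3) / 20
R = 3249/20*sqrt(3) m

3249/20*sqrt(3) m


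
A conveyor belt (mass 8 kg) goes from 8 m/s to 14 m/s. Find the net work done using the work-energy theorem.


Given: m = 8 kg, v0 = 8 m/s, v = 14 m/s
Using W = (1/2)*m*(v^2 - v0^2)
v^2 = 14^2 = 196
v0^2 = 8^2 = 64
v^2 - v0^2 = 196 - 64 = 132
W = (1/2)*8*132 = 528 J

528 J


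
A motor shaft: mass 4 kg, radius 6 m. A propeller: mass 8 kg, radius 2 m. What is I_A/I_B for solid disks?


Given: M1=4 kg, R1=6 m, M2=8 kg, R2=2 m
For a disk: I = (1/2)*M*R^2, so I_A/I_B = (M1*R1^2)/(M2*R2^2)
M1*R1^2 = 4*36 = 144
M2*R2^2 = 8*4 = 32
I_A/I_B = 144/32 = 9/2

9/2


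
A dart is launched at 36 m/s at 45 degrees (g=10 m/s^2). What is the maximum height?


Given: v0 = 36 m/s, theta = 45 deg, g = 10 m/s^2
sin^2(45) = 1/2
Using H = v0^2 * sin^2(theta) / (2*g)
H = 36^2 * 1/2 / (2*10)
H = 1296 * 1/2 / 20
H = 648 / 20
H = 162/5 m

162/5 m


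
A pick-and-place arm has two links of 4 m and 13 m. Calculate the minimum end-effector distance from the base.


Given: L1 = 4 m, L2 = 13 m
For a 2-link planar arm, min reach = |L1 - L2| (second link folded back)
Min reach = |4 - 13|
Min reach = 9 m

9 m


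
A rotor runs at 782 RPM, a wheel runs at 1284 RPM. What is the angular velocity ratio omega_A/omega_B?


Given: RPM_A = 782, RPM_B = 1284
omega = 2*pi*RPM/60, so omega_A/omega_B = RPM_A / RPM_B
omega_A/omega_B = 782 / 1284
omega_A/omega_B = 391/642

391/642


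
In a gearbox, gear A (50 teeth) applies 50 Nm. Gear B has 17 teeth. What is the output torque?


Given: N1 = 50, N2 = 17, T1 = 50 Nm
Using T2/T1 = N2/N1
T2 = T1 * N2 / N1
T2 = 50 * 17 / 50
T2 = 850 / 50
T2 = 17 Nm

17 Nm


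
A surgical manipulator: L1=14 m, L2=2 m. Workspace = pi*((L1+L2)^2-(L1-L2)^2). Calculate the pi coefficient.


Given: L1 = 14, L2 = 2
(L1+L2)^2 = (16)^2 = 256
(L1-L2)^2 = (12)^2 = 144
Difference = 256 - 144 = 112
This equals 4*L1*L2 = 4*14*2 = 112
Workspace area = 112*pi

112


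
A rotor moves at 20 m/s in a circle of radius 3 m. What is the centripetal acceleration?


Given: v = 20 m/s, r = 3 m
Using a_c = v^2 / r
a_c = 20^2 / 3
a_c = 400 / 3
a_c = 400/3 m/s^2

400/3 m/s^2


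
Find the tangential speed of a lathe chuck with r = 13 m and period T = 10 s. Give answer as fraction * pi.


Given: radius r = 13 m, period T = 10 s
Using v = 2*pi*r / T
v = 2*pi*13 / 10
v = 26*pi / 10
v = 13/5*pi m/s

13/5*pi m/s


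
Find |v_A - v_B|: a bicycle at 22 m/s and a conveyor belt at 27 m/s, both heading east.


Given: v_A = 22 m/s east, v_B = 27 m/s east
Both move in the same direction; relative speed = |v_A - v_B|
|22 - 27| = |-5|
= 5 m/s

5 m/s


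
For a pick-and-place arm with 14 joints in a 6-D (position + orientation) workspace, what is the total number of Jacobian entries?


Given: task space dimension = 6, joints = 14
Jacobian is a 6 x 14 matrix
Total entries = rows * columns
Total = 6 * 14
Total = 84

84


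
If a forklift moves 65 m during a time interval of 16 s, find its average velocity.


Given: distance d = 65 m, time t = 16 s
Using v = d / t
v = 65 / 16
v = 65/16 m/s

65/16 m/s


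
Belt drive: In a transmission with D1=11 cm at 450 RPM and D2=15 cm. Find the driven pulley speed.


Given: D1 = 11 cm, w1 = 450 RPM, D2 = 15 cm
Using D1*w1 = D2*w2
w2 = D1*w1 / D2
w2 = 11*450 / 15
w2 = 4950 / 15
w2 = 330 RPM

330 RPM


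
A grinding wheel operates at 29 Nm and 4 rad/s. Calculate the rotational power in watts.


Given: tau = 29 Nm, omega = 4 rad/s
Using P = tau * omega
P = 29 * 4
P = 116 W

116 W


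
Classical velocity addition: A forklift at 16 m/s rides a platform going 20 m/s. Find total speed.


Given: object velocity = 16 m/s, platform velocity = 20 m/s (same direction)
Using classical velocity addition: v_total = v_object + v_platform
v_total = 16 + 20
v_total = 36 m/s

36 m/s


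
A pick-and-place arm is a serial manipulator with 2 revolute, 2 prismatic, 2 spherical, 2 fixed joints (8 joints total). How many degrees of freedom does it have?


Given: serial robot with 2 revolute, 2 prismatic, 2 spherical, 2 fixed joints
DOF contribution per joint type: revolute=1, prismatic=1, spherical=3, fixed=0
DOF = 2*1 + 2*1 + 2*3 + 2*0
DOF = 10

10


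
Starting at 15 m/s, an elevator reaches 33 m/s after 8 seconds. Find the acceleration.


Given: initial velocity v0 = 15 m/s, final velocity v = 33 m/s, time t = 8 s
Using a = (v - v0) / t
a = (33 - 15) / 8
a = 18 / 8
a = 9/4 m/s^2

9/4 m/s^2


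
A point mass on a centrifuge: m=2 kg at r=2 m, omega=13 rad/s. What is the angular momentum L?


Given: m = 2 kg, r = 2 m, omega = 13 rad/s
For a point mass: I = m*r^2
I = 2*2^2 = 2*4 = 8
L = I*omega = 8*13
L = 104 kg*m^2/s

104 kg*m^2/s


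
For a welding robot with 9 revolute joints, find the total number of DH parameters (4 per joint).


Given: 9 joints, 4 DH parameters per joint (d, theta, a, alpha)
Total DH parameters = number_of_joints * 4
Total = 9 * 4
Total = 36

36


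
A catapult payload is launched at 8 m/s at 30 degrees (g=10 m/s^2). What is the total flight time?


Given: v0 = 8 m/s, theta = 30 deg, g = 10 m/s^2
sin(30) = 1/2
Using T = 2*v0*sin(theta) / g
T = 2*8*1/2 / 10
T = 8 / 10
T = 4/5 s

4/5 s


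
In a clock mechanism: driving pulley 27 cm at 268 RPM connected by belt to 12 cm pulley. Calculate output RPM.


Given: D1 = 27 cm, w1 = 268 RPM, D2 = 12 cm
Using D1*w1 = D2*w2
w2 = D1*w1 / D2
w2 = 27*268 / 12
w2 = 7236 / 12
w2 = 603 RPM

603 RPM


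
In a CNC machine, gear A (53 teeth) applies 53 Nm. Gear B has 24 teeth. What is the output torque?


Given: N1 = 53, N2 = 24, T1 = 53 Nm
Using T2/T1 = N2/N1
T2 = T1 * N2 / N1
T2 = 53 * 24 / 53
T2 = 1272 / 53
T2 = 24 Nm

24 Nm


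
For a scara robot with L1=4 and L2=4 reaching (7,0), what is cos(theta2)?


Given: L1 = 4, L2 = 4, target (x, y) = (7, 0)
Using cos(theta2) = (x^2 + y^2 - L1^2 - L2^2) / (2*L1*L2)
x^2 + y^2 = 7^2 + 0 = 49
L1^2 + L2^2 = 16 + 16 = 32
Numerator = 49 - 32 = 17
Denominator = 2*4*4 = 32
cos(theta2) = 17/32 = 17/32

17/32


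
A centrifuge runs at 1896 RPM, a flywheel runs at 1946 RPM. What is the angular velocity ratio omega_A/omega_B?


Given: RPM_A = 1896, RPM_B = 1946
omega = 2*pi*RPM/60, so omega_A/omega_B = RPM_A / RPM_B
omega_A/omega_B = 1896 / 1946
omega_A/omega_B = 948/973

948/973


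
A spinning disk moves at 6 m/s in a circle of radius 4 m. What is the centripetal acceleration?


Given: v = 6 m/s, r = 4 m
Using a_c = v^2 / r
a_c = 6^2 / 4
a_c = 36 / 4
a_c = 9 m/s^2

9 m/s^2


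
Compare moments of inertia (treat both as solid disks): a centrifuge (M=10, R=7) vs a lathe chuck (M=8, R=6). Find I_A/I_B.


Given: M1=10 kg, R1=7 m, M2=8 kg, R2=6 m
For a disk: I = (1/2)*M*R^2, so I_A/I_B = (M1*R1^2)/(M2*R2^2)
M1*R1^2 = 10*49 = 490
M2*R2^2 = 8*36 = 288
I_A/I_B = 490/288 = 245/144

245/144


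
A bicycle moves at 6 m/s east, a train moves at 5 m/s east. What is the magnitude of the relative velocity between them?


Given: v_A = 6 m/s east, v_B = 5 m/s east
Both move in the same direction; relative speed = |v_A - v_B|
|6 - 5| = |1|
= 1 m/s

1 m/s


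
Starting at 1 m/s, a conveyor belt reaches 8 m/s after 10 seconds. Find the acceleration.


Given: initial velocity v0 = 1 m/s, final velocity v = 8 m/s, time t = 10 s
Using a = (v - v0) / t
a = (8 - 1) / 10
a = 7 / 10
a = 7/10 m/s^2

7/10 m/s^2


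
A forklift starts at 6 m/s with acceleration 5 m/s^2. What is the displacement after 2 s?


Given: v0 = 6 m/s, a = 5 m/s^2, t = 2 s
Using s = v0*t + (1/2)*a*t^2
s = 6*2 + (1/2)*5*2^2
s = 12 + (1/2)*20
s = 12 + 10
s = 22

22 m


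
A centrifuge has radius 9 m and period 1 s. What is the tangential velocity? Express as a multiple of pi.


Given: radius r = 9 m, period T = 1 s
Using v = 2*pi*r / T
v = 2*pi*9 / 1
v = 18*pi / 1
v = 18*pi m/s

18*pi m/s


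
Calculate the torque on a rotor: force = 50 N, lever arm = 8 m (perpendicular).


Given: F = 50 N, r = 8 m, angle = 90 deg (perpendicular)
Using tau = F * r * sin(90)
sin(90) = 1
tau = 50 * 8 * 1
tau = 400 Nm

400 Nm


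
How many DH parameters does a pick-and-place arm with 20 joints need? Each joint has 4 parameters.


Given: 20 joints, 4 DH parameters per joint (d, theta, a, alpha)
Total DH parameters = number_of_joints * 4
Total = 20 * 4
Total = 80

80


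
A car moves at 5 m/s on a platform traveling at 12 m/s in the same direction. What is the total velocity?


Given: object velocity = 5 m/s, platform velocity = 12 m/s (same direction)
Using classical velocity addition: v_total = v_object + v_platform
v_total = 5 + 12
v_total = 17 m/s

17 m/s


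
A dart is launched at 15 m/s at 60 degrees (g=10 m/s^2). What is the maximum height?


Given: v0 = 15 m/s, theta = 60 deg, g = 10 m/s^2
sin^2(60) = 3/4
Using H = v0^2 * sin^2(theta) / (2*g)
H = 15^2 * 3/4 / (2*10)
H = 225 * 3/4 / 20
H = 675/4 / 20
H = 135/16 m

135/16 m


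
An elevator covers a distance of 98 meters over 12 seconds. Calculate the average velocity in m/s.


Given: distance d = 98 m, time t = 12 s
Using v = d / t
v = 98 / 12
v = 49/6 m/s

49/6 m/s


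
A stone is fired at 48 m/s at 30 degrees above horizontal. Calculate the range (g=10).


Given: v0 = 48 m/s, theta = 30 deg, g = 10 m/s^2
sin(2*30) = sin(60) = sqrt(3)/2
Using R = v0^2 * sin(2*theta) / g
R = 48^2 * (sqrt(3)/2) / 10
R = 2304 * sqrt(3) / 20
R = 576/5*sqrt(3) m

576/5*sqrt(3) m


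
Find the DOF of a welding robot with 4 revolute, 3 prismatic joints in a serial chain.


Given: serial robot with 4 revolute, 3 prismatic joints
DOF contribution per joint type: revolute=1, prismatic=1, spherical=3, fixed=0
DOF = 4*1 + 3*1
DOF = 7

7


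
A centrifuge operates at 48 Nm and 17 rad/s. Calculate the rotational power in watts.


Given: tau = 48 Nm, omega = 17 rad/s
Using P = tau * omega
P = 48 * 17
P = 816 W

816 W


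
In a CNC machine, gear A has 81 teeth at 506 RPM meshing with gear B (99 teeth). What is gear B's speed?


Given: N1 = 81 teeth, w1 = 506 RPM, N2 = 99 teeth
Using N1*w1 = N2*w2
w2 = N1*w1 / N2
w2 = 81*506 / 99
w2 = 40986 / 99
w2 = 414 RPM

414 RPM
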